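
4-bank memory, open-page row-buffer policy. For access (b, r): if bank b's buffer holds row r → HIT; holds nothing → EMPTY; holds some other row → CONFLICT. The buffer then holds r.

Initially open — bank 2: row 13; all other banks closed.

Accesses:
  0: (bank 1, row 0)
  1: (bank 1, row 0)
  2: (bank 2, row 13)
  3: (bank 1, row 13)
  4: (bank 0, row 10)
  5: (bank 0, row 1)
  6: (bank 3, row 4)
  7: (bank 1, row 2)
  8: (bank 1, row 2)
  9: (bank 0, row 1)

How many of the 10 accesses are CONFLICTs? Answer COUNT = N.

COUNT = 3

0: bank 1 row 0 — prev None → EMPTY
1: bank 1 row 0 — prev 0 → HIT
2: bank 2 row 13 — prev 13 → HIT
3: bank 1 row 13 — prev 0 → CONFLICT
4: bank 0 row 10 — prev None → EMPTY
5: bank 0 row 1 — prev 10 → CONFLICT
6: bank 3 row 4 — prev None → EMPTY
7: bank 1 row 2 — prev 13 → CONFLICT
8: bank 1 row 2 — prev 2 → HIT
9: bank 0 row 1 — prev 1 → HIT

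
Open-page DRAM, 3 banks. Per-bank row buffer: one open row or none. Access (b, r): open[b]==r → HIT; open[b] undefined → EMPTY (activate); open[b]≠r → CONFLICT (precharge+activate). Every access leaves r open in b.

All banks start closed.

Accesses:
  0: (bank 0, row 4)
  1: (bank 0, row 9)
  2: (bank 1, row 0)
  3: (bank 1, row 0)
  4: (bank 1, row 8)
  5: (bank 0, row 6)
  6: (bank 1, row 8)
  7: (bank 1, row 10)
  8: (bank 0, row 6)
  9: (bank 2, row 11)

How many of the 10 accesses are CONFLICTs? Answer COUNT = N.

COUNT = 4

  [0] b0 r4: no row ⇒ E
  [1] b0 r9: had r4 ⇒ C
  [2] b1 r0: no row ⇒ E
  [3] b1 r0: had r0 ⇒ H
  [4] b1 r8: had r0 ⇒ C
  [5] b0 r6: had r9 ⇒ C
  [6] b1 r8: had r8 ⇒ H
  [7] b1 r10: had r8 ⇒ C
  [8] b0 r6: had r6 ⇒ H
  [9] b2 r11: no row ⇒ E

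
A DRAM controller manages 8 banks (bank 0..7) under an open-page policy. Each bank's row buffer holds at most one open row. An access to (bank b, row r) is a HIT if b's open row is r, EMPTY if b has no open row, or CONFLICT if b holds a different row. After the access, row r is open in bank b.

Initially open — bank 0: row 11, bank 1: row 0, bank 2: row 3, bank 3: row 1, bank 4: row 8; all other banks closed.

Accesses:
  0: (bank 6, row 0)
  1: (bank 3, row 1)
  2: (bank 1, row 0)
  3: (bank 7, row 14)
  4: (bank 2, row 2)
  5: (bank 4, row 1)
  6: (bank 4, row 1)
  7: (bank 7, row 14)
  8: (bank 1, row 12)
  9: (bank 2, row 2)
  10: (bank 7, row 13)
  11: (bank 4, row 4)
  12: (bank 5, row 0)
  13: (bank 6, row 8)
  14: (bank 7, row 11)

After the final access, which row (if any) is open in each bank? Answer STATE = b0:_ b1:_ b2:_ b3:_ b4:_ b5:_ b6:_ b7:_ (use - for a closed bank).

0: bank 6 row 0 — prev None → EMPTY
1: bank 3 row 1 — prev 1 → HIT
2: bank 1 row 0 — prev 0 → HIT
3: bank 7 row 14 — prev None → EMPTY
4: bank 2 row 2 — prev 3 → CONFLICT
5: bank 4 row 1 — prev 8 → CONFLICT
6: bank 4 row 1 — prev 1 → HIT
7: bank 7 row 14 — prev 14 → HIT
8: bank 1 row 12 — prev 0 → CONFLICT
9: bank 2 row 2 — prev 2 → HIT
10: bank 7 row 13 — prev 14 → CONFLICT
11: bank 4 row 4 — prev 1 → CONFLICT
12: bank 5 row 0 — prev None → EMPTY
13: bank 6 row 8 — prev 0 → CONFLICT
14: bank 7 row 11 — prev 13 → CONFLICT

STATE = b0:11 b1:12 b2:2 b3:1 b4:4 b5:0 b6:8 b7:11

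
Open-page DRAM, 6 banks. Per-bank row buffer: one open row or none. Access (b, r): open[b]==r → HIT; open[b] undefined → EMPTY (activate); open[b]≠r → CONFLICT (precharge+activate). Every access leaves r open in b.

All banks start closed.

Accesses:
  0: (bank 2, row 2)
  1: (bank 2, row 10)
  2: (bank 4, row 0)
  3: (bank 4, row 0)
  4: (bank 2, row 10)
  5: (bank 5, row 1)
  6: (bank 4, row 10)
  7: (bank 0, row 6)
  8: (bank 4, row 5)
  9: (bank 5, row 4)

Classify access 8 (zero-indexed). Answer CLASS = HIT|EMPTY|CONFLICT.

step 0: bank2 None->2 [EMPTY]
step 1: bank2 2->10 [CONFLICT]
step 2: bank4 None->0 [EMPTY]
step 3: bank4 0->0 [HIT]
step 4: bank2 10->10 [HIT]
step 5: bank5 None->1 [EMPTY]
step 6: bank4 0->10 [CONFLICT]
step 7: bank0 None->6 [EMPTY]
step 8: bank4 10->5 [CONFLICT]
step 9: bank5 1->4 [CONFLICT]

CLASS = CONFLICT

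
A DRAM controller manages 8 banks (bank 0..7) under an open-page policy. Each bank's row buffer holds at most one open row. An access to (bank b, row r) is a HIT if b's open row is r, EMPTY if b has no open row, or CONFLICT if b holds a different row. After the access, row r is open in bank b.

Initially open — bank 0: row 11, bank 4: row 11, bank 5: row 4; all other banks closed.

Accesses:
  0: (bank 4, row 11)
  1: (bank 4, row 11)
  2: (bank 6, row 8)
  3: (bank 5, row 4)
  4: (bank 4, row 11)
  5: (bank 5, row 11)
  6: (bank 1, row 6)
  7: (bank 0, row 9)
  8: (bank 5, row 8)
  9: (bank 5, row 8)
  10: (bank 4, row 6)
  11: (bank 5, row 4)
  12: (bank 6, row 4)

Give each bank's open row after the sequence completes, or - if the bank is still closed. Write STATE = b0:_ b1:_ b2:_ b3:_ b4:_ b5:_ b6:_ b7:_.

STATE = b0:9 b1:6 b2:- b3:- b4:6 b5:4 b6:4 b7:-

step 0: bank4 11->11 [HIT]
step 1: bank4 11->11 [HIT]
step 2: bank6 None->8 [EMPTY]
step 3: bank5 4->4 [HIT]
step 4: bank4 11->11 [HIT]
step 5: bank5 4->11 [CONFLICT]
step 6: bank1 None->6 [EMPTY]
step 7: bank0 11->9 [CONFLICT]
step 8: bank5 11->8 [CONFLICT]
step 9: bank5 8->8 [HIT]
step 10: bank4 11->6 [CONFLICT]
step 11: bank5 8->4 [CONFLICT]
step 12: bank6 8->4 [CONFLICT]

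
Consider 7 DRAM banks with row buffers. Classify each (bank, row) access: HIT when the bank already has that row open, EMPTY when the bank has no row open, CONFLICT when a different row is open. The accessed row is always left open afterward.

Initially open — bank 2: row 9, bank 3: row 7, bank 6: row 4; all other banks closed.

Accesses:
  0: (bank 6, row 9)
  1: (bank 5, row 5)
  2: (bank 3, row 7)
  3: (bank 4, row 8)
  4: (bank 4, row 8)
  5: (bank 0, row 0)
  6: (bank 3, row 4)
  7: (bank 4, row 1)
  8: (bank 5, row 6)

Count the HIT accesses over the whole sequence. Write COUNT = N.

step 0: bank6 4->9 [CONFLICT]
step 1: bank5 None->5 [EMPTY]
step 2: bank3 7->7 [HIT]
step 3: bank4 None->8 [EMPTY]
step 4: bank4 8->8 [HIT]
step 5: bank0 None->0 [EMPTY]
step 6: bank3 7->4 [CONFLICT]
step 7: bank4 8->1 [CONFLICT]
step 8: bank5 5->6 [CONFLICT]

COUNT = 2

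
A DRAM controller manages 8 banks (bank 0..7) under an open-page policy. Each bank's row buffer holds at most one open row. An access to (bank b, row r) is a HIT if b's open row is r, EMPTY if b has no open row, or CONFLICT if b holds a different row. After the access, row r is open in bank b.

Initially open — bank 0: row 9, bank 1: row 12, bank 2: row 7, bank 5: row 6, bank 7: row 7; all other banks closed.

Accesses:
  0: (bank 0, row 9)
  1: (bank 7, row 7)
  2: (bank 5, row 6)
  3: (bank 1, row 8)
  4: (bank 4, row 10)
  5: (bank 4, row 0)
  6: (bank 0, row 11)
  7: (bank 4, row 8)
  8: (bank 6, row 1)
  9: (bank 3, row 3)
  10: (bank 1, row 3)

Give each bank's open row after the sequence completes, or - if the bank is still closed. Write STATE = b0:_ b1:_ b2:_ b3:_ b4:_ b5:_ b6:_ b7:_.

#0 (0,9) H  (was 9)
#1 (7,7) H  (was 7)
#2 (5,6) H  (was 6)
#3 (1,8) C  (was 12)
#4 (4,10) E
#5 (4,0) C  (was 10)
#6 (0,11) C  (was 9)
#7 (4,8) C  (was 0)
#8 (6,1) E
#9 (3,3) E
#10 (1,3) C  (was 8)

STATE = b0:11 b1:3 b2:7 b3:3 b4:8 b5:6 b6:1 b7:7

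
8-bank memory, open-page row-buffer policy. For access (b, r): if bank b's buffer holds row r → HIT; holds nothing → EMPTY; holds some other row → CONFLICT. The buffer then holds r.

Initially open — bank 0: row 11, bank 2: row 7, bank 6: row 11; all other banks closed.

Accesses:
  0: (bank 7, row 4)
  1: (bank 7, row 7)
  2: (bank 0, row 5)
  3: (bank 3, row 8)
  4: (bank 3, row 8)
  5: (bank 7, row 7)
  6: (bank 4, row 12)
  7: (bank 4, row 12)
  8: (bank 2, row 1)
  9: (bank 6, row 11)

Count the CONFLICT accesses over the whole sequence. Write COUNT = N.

#0 (7,4) E
#1 (7,7) C  (was 4)
#2 (0,5) C  (was 11)
#3 (3,8) E
#4 (3,8) H  (was 8)
#5 (7,7) H  (was 7)
#6 (4,12) E
#7 (4,12) H  (was 12)
#8 (2,1) C  (was 7)
#9 (6,11) H  (was 11)

COUNT = 3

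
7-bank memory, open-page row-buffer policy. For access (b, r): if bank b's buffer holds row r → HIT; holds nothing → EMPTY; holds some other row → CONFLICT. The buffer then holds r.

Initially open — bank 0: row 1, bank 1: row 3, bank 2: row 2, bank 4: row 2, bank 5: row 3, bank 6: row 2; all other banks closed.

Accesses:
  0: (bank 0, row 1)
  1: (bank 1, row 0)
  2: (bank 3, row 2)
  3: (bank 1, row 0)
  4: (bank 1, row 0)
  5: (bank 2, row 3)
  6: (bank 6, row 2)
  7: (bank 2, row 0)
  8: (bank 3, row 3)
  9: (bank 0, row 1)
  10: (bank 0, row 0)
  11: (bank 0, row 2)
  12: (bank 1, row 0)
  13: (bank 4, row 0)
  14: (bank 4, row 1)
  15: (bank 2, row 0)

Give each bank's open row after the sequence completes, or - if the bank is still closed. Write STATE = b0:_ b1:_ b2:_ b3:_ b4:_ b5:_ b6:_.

#0 (0,1) H  (was 1)
#1 (1,0) C  (was 3)
#2 (3,2) E
#3 (1,0) H  (was 0)
#4 (1,0) H  (was 0)
#5 (2,3) C  (was 2)
#6 (6,2) H  (was 2)
#7 (2,0) C  (was 3)
#8 (3,3) C  (was 2)
#9 (0,1) H  (was 1)
#10 (0,0) C  (was 1)
#11 (0,2) C  (was 0)
#12 (1,0) H  (was 0)
#13 (4,0) C  (was 2)
#14 (4,1) C  (was 0)
#15 (2,0) H  (was 0)

STATE = b0:2 b1:0 b2:0 b3:3 b4:1 b5:3 b6:2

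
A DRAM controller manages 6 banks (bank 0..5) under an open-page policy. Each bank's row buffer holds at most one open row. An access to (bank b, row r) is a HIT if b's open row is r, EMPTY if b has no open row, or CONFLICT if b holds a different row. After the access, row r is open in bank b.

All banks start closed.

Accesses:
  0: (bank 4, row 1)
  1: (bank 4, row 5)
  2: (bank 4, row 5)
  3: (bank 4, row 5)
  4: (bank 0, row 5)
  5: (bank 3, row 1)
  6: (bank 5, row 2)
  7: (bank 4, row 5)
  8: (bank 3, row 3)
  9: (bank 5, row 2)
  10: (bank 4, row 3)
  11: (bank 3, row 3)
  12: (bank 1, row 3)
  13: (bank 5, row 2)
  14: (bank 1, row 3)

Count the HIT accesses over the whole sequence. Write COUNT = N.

0: bank 4 row 1 — prev None → EMPTY
1: bank 4 row 5 — prev 1 → CONFLICT
2: bank 4 row 5 — prev 5 → HIT
3: bank 4 row 5 — prev 5 → HIT
4: bank 0 row 5 — prev None → EMPTY
5: bank 3 row 1 — prev None → EMPTY
6: bank 5 row 2 — prev None → EMPTY
7: bank 4 row 5 — prev 5 → HIT
8: bank 3 row 3 — prev 1 → CONFLICT
9: bank 5 row 2 — prev 2 → HIT
10: bank 4 row 3 — prev 5 → CONFLICT
11: bank 3 row 3 — prev 3 → HIT
12: bank 1 row 3 — prev None → EMPTY
13: bank 5 row 2 — prev 2 → HIT
14: bank 1 row 3 — prev 3 → HIT

COUNT = 7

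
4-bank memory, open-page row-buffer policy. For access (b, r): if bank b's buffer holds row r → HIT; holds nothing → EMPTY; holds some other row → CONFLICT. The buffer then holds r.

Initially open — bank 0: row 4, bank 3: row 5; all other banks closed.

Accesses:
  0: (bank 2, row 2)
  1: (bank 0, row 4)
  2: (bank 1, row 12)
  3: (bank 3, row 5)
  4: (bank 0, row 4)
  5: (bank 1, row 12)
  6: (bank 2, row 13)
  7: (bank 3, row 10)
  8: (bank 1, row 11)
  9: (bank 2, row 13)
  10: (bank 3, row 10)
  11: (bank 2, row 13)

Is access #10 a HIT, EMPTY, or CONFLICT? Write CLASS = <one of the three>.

CLASS = HIT

#0 (2,2) E
#1 (0,4) H  (was 4)
#2 (1,12) E
#3 (3,5) H  (was 5)
#4 (0,4) H  (was 4)
#5 (1,12) H  (was 12)
#6 (2,13) C  (was 2)
#7 (3,10) C  (was 5)
#8 (1,11) C  (was 12)
#9 (2,13) H  (was 13)
#10 (3,10) H  (was 10)
#11 (2,13) H  (was 13)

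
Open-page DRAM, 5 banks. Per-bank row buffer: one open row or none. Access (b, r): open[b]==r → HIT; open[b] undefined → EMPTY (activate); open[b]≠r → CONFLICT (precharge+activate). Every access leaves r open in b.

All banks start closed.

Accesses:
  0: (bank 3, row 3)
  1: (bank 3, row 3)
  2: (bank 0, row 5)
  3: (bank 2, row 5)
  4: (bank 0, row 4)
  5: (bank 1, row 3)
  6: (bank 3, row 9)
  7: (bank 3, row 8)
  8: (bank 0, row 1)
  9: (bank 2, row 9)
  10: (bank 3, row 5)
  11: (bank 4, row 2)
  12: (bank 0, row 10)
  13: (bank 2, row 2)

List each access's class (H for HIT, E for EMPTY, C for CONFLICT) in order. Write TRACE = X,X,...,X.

step 0: bank3 None->3 [EMPTY]
step 1: bank3 3->3 [HIT]
step 2: bank0 None->5 [EMPTY]
step 3: bank2 None->5 [EMPTY]
step 4: bank0 5->4 [CONFLICT]
step 5: bank1 None->3 [EMPTY]
step 6: bank3 3->9 [CONFLICT]
step 7: bank3 9->8 [CONFLICT]
step 8: bank0 4->1 [CONFLICT]
step 9: bank2 5->9 [CONFLICT]
step 10: bank3 8->5 [CONFLICT]
step 11: bank4 None->2 [EMPTY]
step 12: bank0 1->10 [CONFLICT]
step 13: bank2 9->2 [CONFLICT]

TRACE = E,H,E,E,C,E,C,C,C,C,C,E,C,C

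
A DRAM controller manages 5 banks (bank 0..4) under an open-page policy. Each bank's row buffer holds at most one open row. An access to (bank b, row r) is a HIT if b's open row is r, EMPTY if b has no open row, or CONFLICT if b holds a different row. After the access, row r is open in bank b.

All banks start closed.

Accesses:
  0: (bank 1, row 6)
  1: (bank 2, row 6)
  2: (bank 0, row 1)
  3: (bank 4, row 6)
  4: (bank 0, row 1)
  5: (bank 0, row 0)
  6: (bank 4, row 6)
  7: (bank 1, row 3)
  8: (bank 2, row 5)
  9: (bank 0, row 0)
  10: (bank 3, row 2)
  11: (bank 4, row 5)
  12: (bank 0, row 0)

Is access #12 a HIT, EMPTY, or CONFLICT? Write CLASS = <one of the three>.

CLASS = HIT

#0 (1,6) E
#1 (2,6) E
#2 (0,1) E
#3 (4,6) E
#4 (0,1) H  (was 1)
#5 (0,0) C  (was 1)
#6 (4,6) H  (was 6)
#7 (1,3) C  (was 6)
#8 (2,5) C  (was 6)
#9 (0,0) H  (was 0)
#10 (3,2) E
#11 (4,5) C  (was 6)
#12 (0,0) H  (was 0)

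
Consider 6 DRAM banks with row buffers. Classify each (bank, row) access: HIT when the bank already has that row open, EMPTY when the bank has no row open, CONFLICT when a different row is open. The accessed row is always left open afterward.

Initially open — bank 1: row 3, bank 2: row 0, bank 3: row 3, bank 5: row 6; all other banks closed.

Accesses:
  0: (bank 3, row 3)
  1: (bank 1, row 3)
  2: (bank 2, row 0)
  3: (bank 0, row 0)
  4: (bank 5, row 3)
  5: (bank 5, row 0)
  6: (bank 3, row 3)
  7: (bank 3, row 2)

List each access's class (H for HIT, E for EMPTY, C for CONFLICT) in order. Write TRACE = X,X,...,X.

  [0] b3 r3: had r3 ⇒ H
  [1] b1 r3: had r3 ⇒ H
  [2] b2 r0: had r0 ⇒ H
  [3] b0 r0: no row ⇒ E
  [4] b5 r3: had r6 ⇒ C
  [5] b5 r0: had r3 ⇒ C
  [6] b3 r3: had r3 ⇒ H
  [7] b3 r2: had r3 ⇒ C

TRACE = H,H,H,E,C,C,H,C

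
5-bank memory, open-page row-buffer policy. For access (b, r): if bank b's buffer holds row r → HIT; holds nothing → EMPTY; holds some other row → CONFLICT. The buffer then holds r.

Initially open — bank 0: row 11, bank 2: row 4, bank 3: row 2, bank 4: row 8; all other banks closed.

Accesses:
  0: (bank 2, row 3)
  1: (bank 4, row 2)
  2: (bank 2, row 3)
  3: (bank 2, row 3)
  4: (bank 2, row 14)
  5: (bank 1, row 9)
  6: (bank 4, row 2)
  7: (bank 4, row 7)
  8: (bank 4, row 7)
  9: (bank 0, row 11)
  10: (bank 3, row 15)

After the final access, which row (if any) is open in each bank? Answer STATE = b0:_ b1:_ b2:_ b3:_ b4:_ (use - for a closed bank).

STATE = b0:11 b1:9 b2:14 b3:15 b4:7

step 0: bank2 4->3 [CONFLICT]
step 1: bank4 8->2 [CONFLICT]
step 2: bank2 3->3 [HIT]
step 3: bank2 3->3 [HIT]
step 4: bank2 3->14 [CONFLICT]
step 5: bank1 None->9 [EMPTY]
step 6: bank4 2->2 [HIT]
step 7: bank4 2->7 [CONFLICT]
step 8: bank4 7->7 [HIT]
step 9: bank0 11->11 [HIT]
step 10: bank3 2->15 [CONFLICT]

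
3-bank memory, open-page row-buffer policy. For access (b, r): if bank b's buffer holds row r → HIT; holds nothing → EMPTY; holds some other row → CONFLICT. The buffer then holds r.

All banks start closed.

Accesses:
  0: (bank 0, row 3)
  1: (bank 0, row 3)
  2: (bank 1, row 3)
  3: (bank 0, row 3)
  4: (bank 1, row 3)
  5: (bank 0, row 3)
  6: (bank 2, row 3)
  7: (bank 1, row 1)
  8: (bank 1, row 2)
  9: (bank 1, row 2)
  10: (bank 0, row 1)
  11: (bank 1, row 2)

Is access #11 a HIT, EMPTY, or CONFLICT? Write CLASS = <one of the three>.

CLASS = HIT

0: bank 0 row 3 — prev None → EMPTY
1: bank 0 row 3 — prev 3 → HIT
2: bank 1 row 3 — prev None → EMPTY
3: bank 0 row 3 — prev 3 → HIT
4: bank 1 row 3 — prev 3 → HIT
5: bank 0 row 3 — prev 3 → HIT
6: bank 2 row 3 — prev None → EMPTY
7: bank 1 row 1 — prev 3 → CONFLICT
8: bank 1 row 2 — prev 1 → CONFLICT
9: bank 1 row 2 — prev 2 → HIT
10: bank 0 row 1 — prev 3 → CONFLICT
11: bank 1 row 2 — prev 2 → HIT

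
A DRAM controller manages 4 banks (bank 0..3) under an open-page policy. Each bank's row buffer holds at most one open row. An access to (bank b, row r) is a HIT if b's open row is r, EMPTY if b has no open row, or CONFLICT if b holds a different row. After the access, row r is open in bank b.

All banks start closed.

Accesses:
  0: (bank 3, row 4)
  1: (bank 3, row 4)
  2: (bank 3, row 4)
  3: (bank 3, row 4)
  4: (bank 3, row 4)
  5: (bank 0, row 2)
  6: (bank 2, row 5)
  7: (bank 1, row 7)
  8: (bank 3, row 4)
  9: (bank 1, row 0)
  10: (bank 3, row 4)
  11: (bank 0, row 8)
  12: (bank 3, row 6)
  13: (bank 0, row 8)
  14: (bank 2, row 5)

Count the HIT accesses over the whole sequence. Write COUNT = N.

step 0: bank3 None->4 [EMPTY]
step 1: bank3 4->4 [HIT]
step 2: bank3 4->4 [HIT]
step 3: bank3 4->4 [HIT]
step 4: bank3 4->4 [HIT]
step 5: bank0 None->2 [EMPTY]
step 6: bank2 None->5 [EMPTY]
step 7: bank1 None->7 [EMPTY]
step 8: bank3 4->4 [HIT]
step 9: bank1 7->0 [CONFLICT]
step 10: bank3 4->4 [HIT]
step 11: bank0 2->8 [CONFLICT]
step 12: bank3 4->6 [CONFLICT]
step 13: bank0 8->8 [HIT]
step 14: bank2 5->5 [HIT]

COUNT = 8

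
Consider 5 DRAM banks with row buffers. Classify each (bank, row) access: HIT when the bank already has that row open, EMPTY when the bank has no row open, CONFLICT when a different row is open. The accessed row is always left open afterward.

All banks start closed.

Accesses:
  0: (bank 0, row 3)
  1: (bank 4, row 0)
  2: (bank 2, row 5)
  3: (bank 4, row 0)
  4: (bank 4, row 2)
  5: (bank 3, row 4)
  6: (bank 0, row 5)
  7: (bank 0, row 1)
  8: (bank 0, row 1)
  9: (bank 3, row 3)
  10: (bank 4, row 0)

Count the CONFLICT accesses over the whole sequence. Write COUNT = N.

step 0: bank0 None->3 [EMPTY]
step 1: bank4 None->0 [EMPTY]
step 2: bank2 None->5 [EMPTY]
step 3: bank4 0->0 [HIT]
step 4: bank4 0->2 [CONFLICT]
step 5: bank3 None->4 [EMPTY]
step 6: bank0 3->5 [CONFLICT]
step 7: bank0 5->1 [CONFLICT]
step 8: bank0 1->1 [HIT]
step 9: bank3 4->3 [CONFLICT]
step 10: bank4 2->0 [CONFLICT]

COUNT = 5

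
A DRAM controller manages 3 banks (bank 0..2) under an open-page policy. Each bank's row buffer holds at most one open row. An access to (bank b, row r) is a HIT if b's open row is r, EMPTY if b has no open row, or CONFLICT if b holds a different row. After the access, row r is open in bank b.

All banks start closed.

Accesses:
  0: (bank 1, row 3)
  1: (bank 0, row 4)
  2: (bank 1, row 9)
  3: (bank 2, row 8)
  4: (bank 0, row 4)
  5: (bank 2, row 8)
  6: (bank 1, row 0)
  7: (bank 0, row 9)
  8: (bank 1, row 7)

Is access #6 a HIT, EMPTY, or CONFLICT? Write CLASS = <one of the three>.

CLASS = CONFLICT

step 0: bank1 None->3 [EMPTY]
step 1: bank0 None->4 [EMPTY]
step 2: bank1 3->9 [CONFLICT]
step 3: bank2 None->8 [EMPTY]
step 4: bank0 4->4 [HIT]
step 5: bank2 8->8 [HIT]
step 6: bank1 9->0 [CONFLICT]
step 7: bank0 4->9 [CONFLICT]
step 8: bank1 0->7 [CONFLICT]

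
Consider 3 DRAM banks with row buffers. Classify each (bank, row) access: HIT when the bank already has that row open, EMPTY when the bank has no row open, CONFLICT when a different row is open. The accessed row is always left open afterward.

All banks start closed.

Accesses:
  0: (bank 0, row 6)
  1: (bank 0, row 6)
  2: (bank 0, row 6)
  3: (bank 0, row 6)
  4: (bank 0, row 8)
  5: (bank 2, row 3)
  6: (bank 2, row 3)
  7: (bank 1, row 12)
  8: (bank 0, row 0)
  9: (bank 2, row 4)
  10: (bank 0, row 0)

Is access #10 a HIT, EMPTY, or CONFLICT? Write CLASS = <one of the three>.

CLASS = HIT

0: bank 0 row 6 — prev None → EMPTY
1: bank 0 row 6 — prev 6 → HIT
2: bank 0 row 6 — prev 6 → HIT
3: bank 0 row 6 — prev 6 → HIT
4: bank 0 row 8 — prev 6 → CONFLICT
5: bank 2 row 3 — prev None → EMPTY
6: bank 2 row 3 — prev 3 → HIT
7: bank 1 row 12 — prev None → EMPTY
8: bank 0 row 0 — prev 8 → CONFLICT
9: bank 2 row 4 — prev 3 → CONFLICT
10: bank 0 row 0 — prev 0 → HIT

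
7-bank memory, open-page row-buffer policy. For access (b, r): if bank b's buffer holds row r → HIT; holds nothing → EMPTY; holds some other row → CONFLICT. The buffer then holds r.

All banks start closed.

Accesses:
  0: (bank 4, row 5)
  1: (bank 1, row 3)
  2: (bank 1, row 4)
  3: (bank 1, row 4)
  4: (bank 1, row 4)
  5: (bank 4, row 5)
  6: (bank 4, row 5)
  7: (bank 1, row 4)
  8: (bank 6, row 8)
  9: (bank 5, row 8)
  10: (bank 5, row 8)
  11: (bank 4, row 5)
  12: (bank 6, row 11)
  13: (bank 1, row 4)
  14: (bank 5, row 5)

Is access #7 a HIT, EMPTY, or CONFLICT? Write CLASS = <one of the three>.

0: bank 4 row 5 — prev None → EMPTY
1: bank 1 row 3 — prev None → EMPTY
2: bank 1 row 4 — prev 3 → CONFLICT
3: bank 1 row 4 — prev 4 → HIT
4: bank 1 row 4 — prev 4 → HIT
5: bank 4 row 5 — prev 5 → HIT
6: bank 4 row 5 — prev 5 → HIT
7: bank 1 row 4 — prev 4 → HIT
8: bank 6 row 8 — prev None → EMPTY
9: bank 5 row 8 — prev None → EMPTY
10: bank 5 row 8 — prev 8 → HIT
11: bank 4 row 5 — prev 5 → HIT
12: bank 6 row 11 — prev 8 → CONFLICT
13: bank 1 row 4 — prev 4 → HIT
14: bank 5 row 5 — prev 8 → CONFLICT

CLASS = HIT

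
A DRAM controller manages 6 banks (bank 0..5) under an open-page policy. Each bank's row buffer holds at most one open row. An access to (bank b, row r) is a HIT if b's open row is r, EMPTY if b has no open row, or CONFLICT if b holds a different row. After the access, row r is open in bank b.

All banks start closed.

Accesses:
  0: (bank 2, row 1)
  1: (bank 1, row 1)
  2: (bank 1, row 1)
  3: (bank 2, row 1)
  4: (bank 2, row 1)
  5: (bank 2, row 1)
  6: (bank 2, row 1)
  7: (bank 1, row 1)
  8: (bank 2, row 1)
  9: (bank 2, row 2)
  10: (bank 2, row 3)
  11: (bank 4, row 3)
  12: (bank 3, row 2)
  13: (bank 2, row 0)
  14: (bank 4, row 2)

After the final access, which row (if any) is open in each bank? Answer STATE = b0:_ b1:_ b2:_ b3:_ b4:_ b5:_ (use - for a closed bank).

0: bank 2 row 1 — prev None → EMPTY
1: bank 1 row 1 — prev None → EMPTY
2: bank 1 row 1 — prev 1 → HIT
3: bank 2 row 1 — prev 1 → HIT
4: bank 2 row 1 — prev 1 → HIT
5: bank 2 row 1 — prev 1 → HIT
6: bank 2 row 1 — prev 1 → HIT
7: bank 1 row 1 — prev 1 → HIT
8: bank 2 row 1 — prev 1 → HIT
9: bank 2 row 2 — prev 1 → CONFLICT
10: bank 2 row 3 — prev 2 → CONFLICT
11: bank 4 row 3 — prev None → EMPTY
12: bank 3 row 2 — prev None → EMPTY
13: bank 2 row 0 — prev 3 → CONFLICT
14: bank 4 row 2 — prev 3 → CONFLICT

STATE = b0:- b1:1 b2:0 b3:2 b4:2 b5:-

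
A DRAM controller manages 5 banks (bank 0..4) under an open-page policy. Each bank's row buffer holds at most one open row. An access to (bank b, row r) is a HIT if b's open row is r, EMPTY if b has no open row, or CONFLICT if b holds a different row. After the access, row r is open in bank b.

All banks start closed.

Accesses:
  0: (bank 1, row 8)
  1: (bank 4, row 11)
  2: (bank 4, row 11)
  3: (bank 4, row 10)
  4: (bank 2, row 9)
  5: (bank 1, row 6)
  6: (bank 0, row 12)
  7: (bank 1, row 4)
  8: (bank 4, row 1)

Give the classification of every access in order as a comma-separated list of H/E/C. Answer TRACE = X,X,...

#0 (1,8) E
#1 (4,11) E
#2 (4,11) H  (was 11)
#3 (4,10) C  (was 11)
#4 (2,9) E
#5 (1,6) C  (was 8)
#6 (0,12) E
#7 (1,4) C  (was 6)
#8 (4,1) C  (was 10)

TRACE = E,E,H,C,E,C,E,C,C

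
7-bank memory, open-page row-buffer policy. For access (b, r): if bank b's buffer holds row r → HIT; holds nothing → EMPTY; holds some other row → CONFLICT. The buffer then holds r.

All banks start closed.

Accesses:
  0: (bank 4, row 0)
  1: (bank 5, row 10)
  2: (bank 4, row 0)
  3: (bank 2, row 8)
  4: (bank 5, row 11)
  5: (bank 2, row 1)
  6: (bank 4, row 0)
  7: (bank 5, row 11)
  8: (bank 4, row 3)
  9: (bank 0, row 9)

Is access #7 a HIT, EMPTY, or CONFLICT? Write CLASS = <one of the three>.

CLASS = HIT

  [0] b4 r0: no row ⇒ E
  [1] b5 r10: no row ⇒ E
  [2] b4 r0: had r0 ⇒ H
  [3] b2 r8: no row ⇒ E
  [4] b5 r11: had r10 ⇒ C
  [5] b2 r1: had r8 ⇒ C
  [6] b4 r0: had r0 ⇒ H
  [7] b5 r11: had r11 ⇒ H
  [8] b4 r3: had r0 ⇒ C
  [9] b0 r9: no row ⇒ E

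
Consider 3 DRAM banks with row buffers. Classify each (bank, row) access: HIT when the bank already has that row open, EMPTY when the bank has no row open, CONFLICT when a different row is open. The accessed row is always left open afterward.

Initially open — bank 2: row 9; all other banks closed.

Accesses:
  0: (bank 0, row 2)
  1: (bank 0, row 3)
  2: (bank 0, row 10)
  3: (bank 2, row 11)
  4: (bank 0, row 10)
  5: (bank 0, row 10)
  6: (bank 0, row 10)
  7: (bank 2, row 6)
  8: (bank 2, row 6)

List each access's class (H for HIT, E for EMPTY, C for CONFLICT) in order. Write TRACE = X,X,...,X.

TRACE = E,C,C,C,H,H,H,C,H

#0 (0,2) E
#1 (0,3) C  (was 2)
#2 (0,10) C  (was 3)
#3 (2,11) C  (was 9)
#4 (0,10) H  (was 10)
#5 (0,10) H  (was 10)
#6 (0,10) H  (was 10)
#7 (2,6) C  (was 11)
#8 (2,6) H  (was 6)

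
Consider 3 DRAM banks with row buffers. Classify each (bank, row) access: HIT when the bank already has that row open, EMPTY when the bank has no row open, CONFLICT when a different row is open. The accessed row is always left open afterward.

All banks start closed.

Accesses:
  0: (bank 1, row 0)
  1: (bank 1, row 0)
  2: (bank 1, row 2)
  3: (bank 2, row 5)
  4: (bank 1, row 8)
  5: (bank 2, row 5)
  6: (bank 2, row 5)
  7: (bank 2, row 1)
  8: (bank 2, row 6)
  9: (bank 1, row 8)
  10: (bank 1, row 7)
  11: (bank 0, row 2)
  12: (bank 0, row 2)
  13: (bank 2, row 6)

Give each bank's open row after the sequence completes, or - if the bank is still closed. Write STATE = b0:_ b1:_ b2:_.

STATE = b0:2 b1:7 b2:6

#0 (1,0) E
#1 (1,0) H  (was 0)
#2 (1,2) C  (was 0)
#3 (2,5) E
#4 (1,8) C  (was 2)
#5 (2,5) H  (was 5)
#6 (2,5) H  (was 5)
#7 (2,1) C  (was 5)
#8 (2,6) C  (was 1)
#9 (1,8) H  (was 8)
#10 (1,7) C  (was 8)
#11 (0,2) E
#12 (0,2) H  (was 2)
#13 (2,6) H  (was 6)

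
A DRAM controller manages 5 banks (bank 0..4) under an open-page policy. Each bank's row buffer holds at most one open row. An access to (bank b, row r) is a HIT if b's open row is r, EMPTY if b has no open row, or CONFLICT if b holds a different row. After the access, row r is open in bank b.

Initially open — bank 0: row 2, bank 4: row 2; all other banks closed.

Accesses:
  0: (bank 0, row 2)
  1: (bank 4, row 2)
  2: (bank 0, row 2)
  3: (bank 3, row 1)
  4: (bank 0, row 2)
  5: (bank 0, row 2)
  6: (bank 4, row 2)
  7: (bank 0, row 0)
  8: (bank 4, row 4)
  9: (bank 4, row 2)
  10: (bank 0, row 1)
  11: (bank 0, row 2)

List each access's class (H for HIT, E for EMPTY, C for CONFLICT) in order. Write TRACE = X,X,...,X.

TRACE = H,H,H,E,H,H,H,C,C,C,C,C

0: bank 0 row 2 — prev 2 → HIT
1: bank 4 row 2 — prev 2 → HIT
2: bank 0 row 2 — prev 2 → HIT
3: bank 3 row 1 — prev None → EMPTY
4: bank 0 row 2 — prev 2 → HIT
5: bank 0 row 2 — prev 2 → HIT
6: bank 4 row 2 — prev 2 → HIT
7: bank 0 row 0 — prev 2 → CONFLICT
8: bank 4 row 4 — prev 2 → CONFLICT
9: bank 4 row 2 — prev 4 → CONFLICT
10: bank 0 row 1 — prev 0 → CONFLICT
11: bank 0 row 2 — prev 1 → CONFLICT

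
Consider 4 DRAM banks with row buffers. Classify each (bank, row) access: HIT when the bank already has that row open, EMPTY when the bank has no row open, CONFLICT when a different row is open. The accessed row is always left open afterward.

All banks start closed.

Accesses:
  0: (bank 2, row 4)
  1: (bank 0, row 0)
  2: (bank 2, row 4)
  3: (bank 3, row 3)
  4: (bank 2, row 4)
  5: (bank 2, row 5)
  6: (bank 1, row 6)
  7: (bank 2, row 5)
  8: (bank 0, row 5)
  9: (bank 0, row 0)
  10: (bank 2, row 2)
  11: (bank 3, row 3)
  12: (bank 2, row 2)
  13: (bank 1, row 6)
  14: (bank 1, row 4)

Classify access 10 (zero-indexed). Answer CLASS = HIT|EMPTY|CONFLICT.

CLASS = CONFLICT

step 0: bank2 None->4 [EMPTY]
step 1: bank0 None->0 [EMPTY]
step 2: bank2 4->4 [HIT]
step 3: bank3 None->3 [EMPTY]
step 4: bank2 4->4 [HIT]
step 5: bank2 4->5 [CONFLICT]
step 6: bank1 None->6 [EMPTY]
step 7: bank2 5->5 [HIT]
step 8: bank0 0->5 [CONFLICT]
step 9: bank0 5->0 [CONFLICT]
step 10: bank2 5->2 [CONFLICT]
step 11: bank3 3->3 [HIT]
step 12: bank2 2->2 [HIT]
step 13: bank1 6->6 [HIT]
step 14: bank1 6->4 [CONFLICT]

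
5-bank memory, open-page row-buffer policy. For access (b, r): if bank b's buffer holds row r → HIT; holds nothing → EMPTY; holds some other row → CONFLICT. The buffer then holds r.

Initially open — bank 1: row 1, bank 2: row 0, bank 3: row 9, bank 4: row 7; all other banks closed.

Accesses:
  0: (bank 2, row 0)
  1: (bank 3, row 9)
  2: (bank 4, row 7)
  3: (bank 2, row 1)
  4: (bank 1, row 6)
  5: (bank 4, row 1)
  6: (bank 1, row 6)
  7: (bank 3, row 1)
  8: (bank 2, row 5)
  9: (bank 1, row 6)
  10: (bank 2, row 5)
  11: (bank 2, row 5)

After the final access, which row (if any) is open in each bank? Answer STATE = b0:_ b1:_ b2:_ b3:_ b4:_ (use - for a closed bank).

step 0: bank2 0->0 [HIT]
step 1: bank3 9->9 [HIT]
step 2: bank4 7->7 [HIT]
step 3: bank2 0->1 [CONFLICT]
step 4: bank1 1->6 [CONFLICT]
step 5: bank4 7->1 [CONFLICT]
step 6: bank1 6->6 [HIT]
step 7: bank3 9->1 [CONFLICT]
step 8: bank2 1->5 [CONFLICT]
step 9: bank1 6->6 [HIT]
step 10: bank2 5->5 [HIT]
step 11: bank2 5->5 [HIT]

STATE = b0:- b1:6 b2:5 b3:1 b4:1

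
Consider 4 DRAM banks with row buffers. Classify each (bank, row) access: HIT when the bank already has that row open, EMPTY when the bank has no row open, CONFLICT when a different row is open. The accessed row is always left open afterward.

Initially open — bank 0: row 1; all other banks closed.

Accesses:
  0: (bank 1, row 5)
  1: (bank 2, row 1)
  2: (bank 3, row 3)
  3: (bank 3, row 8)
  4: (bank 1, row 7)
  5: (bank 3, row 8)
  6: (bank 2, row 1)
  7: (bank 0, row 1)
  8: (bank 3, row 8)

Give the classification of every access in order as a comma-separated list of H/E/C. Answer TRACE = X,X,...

  [0] b1 r5: no row ⇒ E
  [1] b2 r1: no row ⇒ E
  [2] b3 r3: no row ⇒ E
  [3] b3 r8: had r3 ⇒ C
  [4] b1 r7: had r5 ⇒ C
  [5] b3 r8: had r8 ⇒ H
  [6] b2 r1: had r1 ⇒ H
  [7] b0 r1: had r1 ⇒ H
  [8] b3 r8: had r8 ⇒ H

TRACE = E,E,E,C,C,H,H,H,H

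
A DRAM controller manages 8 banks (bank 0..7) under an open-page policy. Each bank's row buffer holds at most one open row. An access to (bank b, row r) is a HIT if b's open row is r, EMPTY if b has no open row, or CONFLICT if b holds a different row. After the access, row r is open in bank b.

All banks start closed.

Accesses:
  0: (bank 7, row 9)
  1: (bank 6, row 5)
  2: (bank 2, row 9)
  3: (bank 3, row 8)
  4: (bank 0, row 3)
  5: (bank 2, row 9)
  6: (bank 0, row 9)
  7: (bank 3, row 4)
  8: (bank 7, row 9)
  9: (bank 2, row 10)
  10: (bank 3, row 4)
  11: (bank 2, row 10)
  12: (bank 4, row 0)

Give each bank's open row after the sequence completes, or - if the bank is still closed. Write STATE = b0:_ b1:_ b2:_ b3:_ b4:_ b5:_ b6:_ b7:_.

0: bank 7 row 9 — prev None → EMPTY
1: bank 6 row 5 — prev None → EMPTY
2: bank 2 row 9 — prev None → EMPTY
3: bank 3 row 8 — prev None → EMPTY
4: bank 0 row 3 — prev None → EMPTY
5: bank 2 row 9 — prev 9 → HIT
6: bank 0 row 9 — prev 3 → CONFLICT
7: bank 3 row 4 — prev 8 → CONFLICT
8: bank 7 row 9 — prev 9 → HIT
9: bank 2 row 10 — prev 9 → CONFLICT
10: bank 3 row 4 — prev 4 → HIT
11: bank 2 row 10 — prev 10 → HIT
12: bank 4 row 0 — prev None → EMPTY

STATE = b0:9 b1:- b2:10 b3:4 b4:0 b5:- b6:5 b7:9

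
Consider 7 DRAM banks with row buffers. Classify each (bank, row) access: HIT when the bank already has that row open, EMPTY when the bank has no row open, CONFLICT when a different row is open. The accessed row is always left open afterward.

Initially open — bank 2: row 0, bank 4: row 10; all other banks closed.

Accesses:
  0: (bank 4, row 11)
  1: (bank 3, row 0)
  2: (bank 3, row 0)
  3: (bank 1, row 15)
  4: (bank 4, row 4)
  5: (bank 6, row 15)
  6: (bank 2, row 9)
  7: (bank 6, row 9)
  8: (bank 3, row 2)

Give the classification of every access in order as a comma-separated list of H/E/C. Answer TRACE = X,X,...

TRACE = C,E,H,E,C,E,C,C,C

step 0: bank4 10->11 [CONFLICT]
step 1: bank3 None->0 [EMPTY]
step 2: bank3 0->0 [HIT]
step 3: bank1 None->15 [EMPTY]
step 4: bank4 11->4 [CONFLICT]
step 5: bank6 None->15 [EMPTY]
step 6: bank2 0->9 [CONFLICT]
step 7: bank6 15->9 [CONFLICT]
step 8: bank3 0->2 [CONFLICT]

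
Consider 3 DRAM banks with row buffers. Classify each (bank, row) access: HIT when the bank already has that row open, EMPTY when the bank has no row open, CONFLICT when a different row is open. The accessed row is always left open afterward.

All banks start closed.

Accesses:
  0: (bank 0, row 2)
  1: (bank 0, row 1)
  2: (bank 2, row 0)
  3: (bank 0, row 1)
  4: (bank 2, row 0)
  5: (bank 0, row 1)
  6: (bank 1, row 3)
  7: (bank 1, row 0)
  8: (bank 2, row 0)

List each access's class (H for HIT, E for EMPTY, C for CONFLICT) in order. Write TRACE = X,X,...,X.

TRACE = E,C,E,H,H,H,E,C,H

  [0] b0 r2: no row ⇒ E
  [1] b0 r1: had r2 ⇒ C
  [2] b2 r0: no row ⇒ E
  [3] b0 r1: had r1 ⇒ H
  [4] b2 r0: had r0 ⇒ H
  [5] b0 r1: had r1 ⇒ H
  [6] b1 r3: no row ⇒ E
  [7] b1 r0: had r3 ⇒ C
  [8] b2 r0: had r0 ⇒ H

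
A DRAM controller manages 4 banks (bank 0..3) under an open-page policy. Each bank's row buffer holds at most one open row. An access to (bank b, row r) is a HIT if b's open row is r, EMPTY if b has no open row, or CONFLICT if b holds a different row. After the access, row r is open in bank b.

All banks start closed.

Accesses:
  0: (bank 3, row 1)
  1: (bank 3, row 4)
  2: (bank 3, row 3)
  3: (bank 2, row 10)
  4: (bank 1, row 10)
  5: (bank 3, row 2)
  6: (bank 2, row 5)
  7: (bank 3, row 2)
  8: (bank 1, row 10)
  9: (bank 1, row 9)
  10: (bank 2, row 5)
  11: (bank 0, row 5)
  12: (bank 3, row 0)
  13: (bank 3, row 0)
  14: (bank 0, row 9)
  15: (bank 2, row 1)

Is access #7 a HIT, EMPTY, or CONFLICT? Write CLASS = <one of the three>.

CLASS = HIT

  [0] b3 r1: no row ⇒ E
  [1] b3 r4: had r1 ⇒ C
  [2] b3 r3: had r4 ⇒ C
  [3] b2 r10: no row ⇒ E
  [4] b1 r10: no row ⇒ E
  [5] b3 r2: had r3 ⇒ C
  [6] b2 r5: had r10 ⇒ C
  [7] b3 r2: had r2 ⇒ H
  [8] b1 r10: had r10 ⇒ H
  [9] b1 r9: had r10 ⇒ C
  [10] b2 r5: had r5 ⇒ H
  [11] b0 r5: no row ⇒ E
  [12] b3 r0: had r2 ⇒ C
  [13] b3 r0: had r0 ⇒ H
  [14] b0 r9: had r5 ⇒ C
  [15] b2 r1: had r5 ⇒ C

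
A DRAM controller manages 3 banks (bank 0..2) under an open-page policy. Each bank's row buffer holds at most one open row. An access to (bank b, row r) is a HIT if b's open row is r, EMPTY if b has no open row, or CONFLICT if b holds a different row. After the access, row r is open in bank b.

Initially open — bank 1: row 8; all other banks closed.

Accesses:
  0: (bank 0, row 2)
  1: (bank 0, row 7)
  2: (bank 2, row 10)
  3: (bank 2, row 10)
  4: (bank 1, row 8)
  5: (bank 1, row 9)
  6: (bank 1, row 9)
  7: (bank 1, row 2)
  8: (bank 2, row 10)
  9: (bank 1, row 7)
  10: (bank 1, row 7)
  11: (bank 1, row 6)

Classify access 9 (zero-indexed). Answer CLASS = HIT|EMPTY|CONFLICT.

#0 (0,2) E
#1 (0,7) C  (was 2)
#2 (2,10) E
#3 (2,10) H  (was 10)
#4 (1,8) H  (was 8)
#5 (1,9) C  (was 8)
#6 (1,9) H  (was 9)
#7 (1,2) C  (was 9)
#8 (2,10) H  (was 10)
#9 (1,7) C  (was 2)
#10 (1,7) H  (was 7)
#11 (1,6) C  (was 7)

CLASS = CONFLICT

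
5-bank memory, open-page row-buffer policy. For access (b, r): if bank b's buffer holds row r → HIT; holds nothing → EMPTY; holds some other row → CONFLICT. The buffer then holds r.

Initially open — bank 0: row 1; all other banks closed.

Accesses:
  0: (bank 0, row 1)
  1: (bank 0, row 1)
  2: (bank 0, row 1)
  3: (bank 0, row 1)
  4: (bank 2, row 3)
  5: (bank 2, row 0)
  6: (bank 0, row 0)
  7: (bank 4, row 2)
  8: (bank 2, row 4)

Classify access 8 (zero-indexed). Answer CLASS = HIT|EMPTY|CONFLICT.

CLASS = CONFLICT

  [0] b0 r1: had r1 ⇒ H
  [1] b0 r1: had r1 ⇒ H
  [2] b0 r1: had r1 ⇒ H
  [3] b0 r1: had r1 ⇒ H
  [4] b2 r3: no row ⇒ E
  [5] b2 r0: had r3 ⇒ C
  [6] b0 r0: had r1 ⇒ C
  [7] b4 r2: no row ⇒ E
  [8] b2 r4: had r0 ⇒ C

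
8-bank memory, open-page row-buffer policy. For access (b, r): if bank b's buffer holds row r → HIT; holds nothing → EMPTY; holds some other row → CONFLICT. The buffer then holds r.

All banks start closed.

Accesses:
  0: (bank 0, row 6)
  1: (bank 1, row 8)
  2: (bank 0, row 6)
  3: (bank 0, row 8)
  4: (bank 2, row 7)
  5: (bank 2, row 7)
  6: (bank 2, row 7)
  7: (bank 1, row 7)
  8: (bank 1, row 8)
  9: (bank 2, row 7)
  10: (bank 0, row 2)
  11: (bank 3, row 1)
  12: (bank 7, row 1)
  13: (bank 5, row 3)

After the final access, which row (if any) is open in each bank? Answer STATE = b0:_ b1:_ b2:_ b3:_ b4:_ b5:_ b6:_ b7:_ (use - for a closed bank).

STATE = b0:2 b1:8 b2:7 b3:1 b4:- b5:3 b6:- b7:1

#0 (0,6) E
#1 (1,8) E
#2 (0,6) H  (was 6)
#3 (0,8) C  (was 6)
#4 (2,7) E
#5 (2,7) H  (was 7)
#6 (2,7) H  (was 7)
#7 (1,7) C  (was 8)
#8 (1,8) C  (was 7)
#9 (2,7) H  (was 7)
#10 (0,2) C  (was 8)
#11 (3,1) E
#12 (7,1) E
#13 (5,3) E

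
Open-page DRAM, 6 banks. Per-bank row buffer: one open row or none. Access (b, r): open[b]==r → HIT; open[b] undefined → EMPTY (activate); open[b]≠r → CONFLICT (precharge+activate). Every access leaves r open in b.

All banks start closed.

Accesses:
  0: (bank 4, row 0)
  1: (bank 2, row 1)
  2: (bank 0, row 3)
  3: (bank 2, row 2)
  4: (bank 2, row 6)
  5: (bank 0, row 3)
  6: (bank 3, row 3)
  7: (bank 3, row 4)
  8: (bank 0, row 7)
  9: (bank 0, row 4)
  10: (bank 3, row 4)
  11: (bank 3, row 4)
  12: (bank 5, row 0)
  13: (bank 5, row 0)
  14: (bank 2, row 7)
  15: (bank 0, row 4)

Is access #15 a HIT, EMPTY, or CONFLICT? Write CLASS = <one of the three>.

CLASS = HIT

0: bank 4 row 0 — prev None → EMPTY
1: bank 2 row 1 — prev None → EMPTY
2: bank 0 row 3 — prev None → EMPTY
3: bank 2 row 2 — prev 1 → CONFLICT
4: bank 2 row 6 — prev 2 → CONFLICT
5: bank 0 row 3 — prev 3 → HIT
6: bank 3 row 3 — prev None → EMPTY
7: bank 3 row 4 — prev 3 → CONFLICT
8: bank 0 row 7 — prev 3 → CONFLICT
9: bank 0 row 4 — prev 7 → CONFLICT
10: bank 3 row 4 — prev 4 → HIT
11: bank 3 row 4 — prev 4 → HIT
12: bank 5 row 0 — prev None → EMPTY
13: bank 5 row 0 — prev 0 → HIT
14: bank 2 row 7 — prev 6 → CONFLICT
15: bank 0 row 4 — prev 4 → HIT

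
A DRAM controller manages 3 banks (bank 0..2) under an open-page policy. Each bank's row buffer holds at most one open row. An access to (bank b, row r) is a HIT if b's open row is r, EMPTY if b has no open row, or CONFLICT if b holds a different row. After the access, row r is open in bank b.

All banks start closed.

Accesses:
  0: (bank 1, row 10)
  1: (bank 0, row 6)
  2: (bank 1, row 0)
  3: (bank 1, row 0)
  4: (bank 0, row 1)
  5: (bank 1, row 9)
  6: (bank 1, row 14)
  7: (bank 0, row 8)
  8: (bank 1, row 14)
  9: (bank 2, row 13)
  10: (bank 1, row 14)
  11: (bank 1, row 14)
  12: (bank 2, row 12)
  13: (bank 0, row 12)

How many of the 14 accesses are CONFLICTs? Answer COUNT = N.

COUNT = 7

  [0] b1 r10: no row ⇒ E
  [1] b0 r6: no row ⇒ E
  [2] b1 r0: had r10 ⇒ C
  [3] b1 r0: had r0 ⇒ H
  [4] b0 r1: had r6 ⇒ C
  [5] b1 r9: had r0 ⇒ C
  [6] b1 r14: had r9 ⇒ C
  [7] b0 r8: had r1 ⇒ C
  [8] b1 r14: had r14 ⇒ H
  [9] b2 r13: no row ⇒ E
  [10] b1 r14: had r14 ⇒ H
  [11] b1 r14: had r14 ⇒ H
  [12] b2 r12: had r13 ⇒ C
  [13] b0 r12: had r8 ⇒ C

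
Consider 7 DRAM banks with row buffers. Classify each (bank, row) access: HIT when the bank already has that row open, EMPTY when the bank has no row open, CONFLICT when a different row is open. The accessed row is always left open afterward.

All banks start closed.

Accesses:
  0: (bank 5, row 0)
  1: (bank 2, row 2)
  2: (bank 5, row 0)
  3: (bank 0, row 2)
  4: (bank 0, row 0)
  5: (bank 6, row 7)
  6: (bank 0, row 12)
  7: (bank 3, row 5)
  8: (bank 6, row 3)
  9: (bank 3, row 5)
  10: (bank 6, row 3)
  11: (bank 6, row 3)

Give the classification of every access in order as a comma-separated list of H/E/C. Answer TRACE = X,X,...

  [0] b5 r0: no row ⇒ E
  [1] b2 r2: no row ⇒ E
  [2] b5 r0: had r0 ⇒ H
  [3] b0 r2: no row ⇒ E
  [4] b0 r0: had r2 ⇒ C
  [5] b6 r7: no row ⇒ E
  [6] b0 r12: had r0 ⇒ C
  [7] b3 r5: no row ⇒ E
  [8] b6 r3: had r7 ⇒ C
  [9] b3 r5: had r5 ⇒ H
  [10] b6 r3: had r3 ⇒ H
  [11] b6 r3: had r3 ⇒ H

TRACE = E,E,H,E,C,E,C,E,C,H,H,H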